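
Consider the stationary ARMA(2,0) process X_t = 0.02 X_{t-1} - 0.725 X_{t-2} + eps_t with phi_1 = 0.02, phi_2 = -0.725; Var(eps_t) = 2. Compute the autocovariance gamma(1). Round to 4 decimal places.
\gamma(1) = 0.0489

Multiply the model equation by X_{t-k} and take expectations. With theta_0 = psi_0 = 1 and psi_j the MA(infinity) weights, this gives
  gamma(k) - sum_i phi_i gamma(k-i) = c_k,
  c_k = sigma^2 * sum_{j=k..q} theta_j psi_{j-k}   (c_k = 0 for k > q),
using gamma(-m) = gamma(m).
Pure AR (q = 0): c_0 = sigma^2 = 2, c_k = 0 for k >= 1.
Equations for k = 0, 1, 2 (AR order 2, c_2 = 0):
  (E0) gamma(0) = phi_1 gamma(1) + phi_2 gamma(2) + c_0
  (E1) gamma(1) = phi_1 gamma(0) + phi_2 gamma(1) + c_1
  (E2) gamma(2) = phi_1 gamma(1) + phi_2 gamma(0)
From (E1): gamma(1) = A gamma(0) + B with
  A = phi_1 / (1 - phi_2) = 0.02 / 1.725 = 0.011594,   B = c_1 / (1 - phi_2) = 0 / 1.725 = 0.
Insert (E2) into (E0): gamma(0) (1 - phi_2^2) = phi_1 (1 + phi_2) gamma(1) + c_0.
  phi_1 (1 + phi_2) = (0.02)(0.275) = 0.0055,   1 - phi_2^2 = 0.474375.
Replace gamma(1) by A gamma(0) + B and collect gamma(0):
  gamma(0) [0.474375 - (0.0055)(0.011594)] = c_0 = 2
  gamma(0) * 0.474311 = 2
  gamma(0) = 2 / 0.474311 = 4.216641.
  gamma(1) = A gamma(0) = (0.011594)(4.216641) = 0.048889.
Therefore gamma(1) = 0.0489 (to 4 decimal places).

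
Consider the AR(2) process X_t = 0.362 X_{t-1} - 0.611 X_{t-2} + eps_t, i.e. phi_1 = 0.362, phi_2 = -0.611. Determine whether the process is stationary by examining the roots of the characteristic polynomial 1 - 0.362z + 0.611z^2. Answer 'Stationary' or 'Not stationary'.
\text{Stationary}

The AR(p) characteristic polynomial is P(z) = 1 - 0.362z + 0.611z^2.
Stationarity requires all roots to lie outside the unit circle, i.e. |z| > 1 for every root.
Set 1 + (-0.362) z + (0.611) z^2 = 0, i.e. a z^2 + b z + c = 0 with a = 0.611, b = -0.362, c = 1.
Discriminant D = b^2 - 4ac = (-0.362)^2 - 4*(0.611)*1 = 0.131044 - (2.444) = -2.312956.
D < 0, so the roots are the complex-conjugate pair z = (-b +/- i sqrt(-D)) / (2a) = 0.2962 +/- 1.2446i.
For a conjugate pair |z|^2 = z * conj(z) = (product of roots) = c/a = 1/(0.611) = 1.636661, so |z| = sqrt(1.636661) = 1.2793 for both roots.
Moduli of all roots: 1.2793, 1.2793.
All moduli strictly greater than 1? Yes.
Verdict: Stationary.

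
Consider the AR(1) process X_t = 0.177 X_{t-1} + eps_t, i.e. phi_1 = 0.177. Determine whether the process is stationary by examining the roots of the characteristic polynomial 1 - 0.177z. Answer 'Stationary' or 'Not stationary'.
\text{Stationary}

The AR(p) characteristic polynomial is P(z) = 1 - 0.177z.
Stationarity requires all roots to lie outside the unit circle, i.e. |z| > 1 for every root.
This is linear in z: 1 + (-0.177) z = 0  =>  z = -1/(-0.177) = 5.649718,  |z| = 5.649718.
Moduli of all roots: 5.6497.
All moduli strictly greater than 1? Yes.
Verdict: Stationary.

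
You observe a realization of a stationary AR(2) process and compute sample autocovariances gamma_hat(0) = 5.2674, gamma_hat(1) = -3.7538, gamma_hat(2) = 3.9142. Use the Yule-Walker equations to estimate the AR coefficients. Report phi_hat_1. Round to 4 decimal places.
\hat\phi_{1} = -0.3720

The Yule-Walker equations for an AR(p) process read, in matrix form,
  Gamma_p phi = r_p,   with   (Gamma_p)_{ij} = gamma(|i - j|),
                       (r_p)_i = gamma(i),   i,j = 1..p.
Substitute the sample gammas (Toeplitz matrix and right-hand side of size 2):
  Gamma_p = [[5.2674, -3.7538], [-3.7538, 5.2674]]
  r_p     = [-3.7538, 3.9142]
Written out:
  5.2674 phi_1 - 3.7538 phi_2 = -3.7538
  -3.7538 phi_1 + 5.2674 phi_2 = 3.9142
Solve by Cramer's rule:
  det = gamma(0)^2 - gamma(1)^2 = (5.2674)^2 - (-3.7538)^2 = 27.74550276 - 14.09101444 = 13.65448832
  phi_hat_1 = [gamma(1) gamma(0) - gamma(1) gamma(2)] / det = [(-3.7538)(5.2674) - (-3.7538)(3.9142)] / 13.65448832 = -5.07964216 / 13.65448832 = -0.372
  phi_hat_2 = [gamma(0) gamma(2) - gamma(1)^2] / det = [(5.2674)(3.9142) - (-3.7538)^2] / 13.65448832 = 6.52664264 / 13.65448832 = 0.478
So phi_hat = [-0.3720, 0.4780].
Therefore phi_hat_1 = -0.3720.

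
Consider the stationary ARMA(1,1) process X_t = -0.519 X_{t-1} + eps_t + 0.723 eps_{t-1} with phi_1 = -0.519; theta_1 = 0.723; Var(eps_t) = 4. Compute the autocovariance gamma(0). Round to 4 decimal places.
\gamma(0) = 4.2278

Multiply the model equation by X_{t-k} and take expectations. With theta_0 = psi_0 = 1 and psi_j the MA(infinity) weights, this gives
  gamma(k) - sum_i phi_i gamma(k-i) = c_k,
  c_k = sigma^2 * sum_{j=k..q} theta_j psi_{j-k}   (c_k = 0 for k > q),
using gamma(-m) = gamma(m).
psi-weights needed (psi_j = theta_j + sum_i phi_i psi_{j-i}):
  psi_1 = theta_1 + phi_1 = 0.723 + (-0.519) = 0.204
Right-hand sides:
  c_0 = sigma^2 (1 + theta_1 psi_1) = 4 * (1 + (0.723)(0.204)) = 4 * 1.147492 = 4.589968
  c_1 = sigma^2 theta_1 = 4 * (0.723) = 2.892
  c_2 = 0
Equations for k = 0 and k = 1 (AR order 1):
  gamma(0) = phi_1 gamma(1) + c_0
  gamma(1) = phi_1 gamma(0) + c_1
Substituting the second into the first: gamma(0) (1 - phi_1^2) = c_0 + phi_1 c_1, so
  gamma(0) = (c_0 + phi_1 c_1) / (1 - phi_1^2) = (4.589968 + (-0.519)(2.892)) / (1 - (-0.519)^2) = 3.08902 / 0.730639 = 4.227833.
Therefore gamma(0) = 4.2278 (to 4 decimal places).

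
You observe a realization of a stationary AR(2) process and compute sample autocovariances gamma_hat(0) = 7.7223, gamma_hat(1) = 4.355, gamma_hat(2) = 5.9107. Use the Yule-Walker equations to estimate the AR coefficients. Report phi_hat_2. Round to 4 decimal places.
\hat\phi_{2} = 0.6560

The Yule-Walker equations for an AR(p) process read, in matrix form,
  Gamma_p phi = r_p,   with   (Gamma_p)_{ij} = gamma(|i - j|),
                       (r_p)_i = gamma(i),   i,j = 1..p.
Substitute the sample gammas (Toeplitz matrix and right-hand side of size 2):
  Gamma_p = [[7.7223, 4.355], [4.355, 7.7223]]
  r_p     = [4.355, 5.9107]
Written out:
  7.7223 phi_1 + 4.355 phi_2 = 4.355
  4.355 phi_1 + 7.7223 phi_2 = 5.9107
Solve by Cramer's rule:
  det = gamma(0)^2 - gamma(1)^2 = (7.7223)^2 - (4.355)^2 = 59.63391729 - 18.966025 = 40.66789229
  phi_hat_1 = [gamma(1) gamma(0) - gamma(1) gamma(2)] / det = [(4.355)(7.7223) - (4.355)(5.9107)] / 40.66789229 = 7.889518 / 40.66789229 = 0.194
  phi_hat_2 = [gamma(0) gamma(2) - gamma(1)^2] / det = [(7.7223)(5.9107) - (4.355)^2] / 40.66789229 = 26.67817361 / 40.66789229 = 0.656
So phi_hat = [0.1940, 0.6560].
Therefore phi_hat_2 = 0.6560.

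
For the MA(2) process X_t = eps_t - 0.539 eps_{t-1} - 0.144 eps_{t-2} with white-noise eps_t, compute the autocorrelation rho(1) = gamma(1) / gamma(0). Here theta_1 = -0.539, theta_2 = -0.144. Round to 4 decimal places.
\rho(1) = -0.3519

For an MA(q) process with theta_0 = 1, the autocovariance is
  gamma(k) = sigma^2 * sum_{i=0..q-k} theta_i * theta_{i+k},
and rho(k) = gamma(k) / gamma(0). Sigma^2 cancels.
  numerator   = (1)*(-0.539) + (-0.539)*(-0.144) = -0.461384.
  denominator = (1)^2 + (-0.539)^2 + (-0.144)^2 = 1.311257.
  rho(1) = -0.461384 / 1.311257 = -0.3519.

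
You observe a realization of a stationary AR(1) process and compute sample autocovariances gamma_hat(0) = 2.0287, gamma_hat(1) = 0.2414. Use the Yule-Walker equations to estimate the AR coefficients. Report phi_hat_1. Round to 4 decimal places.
\hat\phi_{1} = 0.1190

The Yule-Walker equations for an AR(p) process read, in matrix form,
  Gamma_p phi = r_p,   with   (Gamma_p)_{ij} = gamma(|i - j|),
                       (r_p)_i = gamma(i),   i,j = 1..p.
Substitute the sample gammas (Toeplitz matrix and right-hand side of size 1):
  Gamma_p = [[2.0287]]
  r_p     = [0.2414]
With p = 1 this is the single equation gamma(0) phi_1 = gamma(1):
  phi_hat_1 = gamma(1) / gamma(0) = 0.2414 / 2.0287 = 0.1190.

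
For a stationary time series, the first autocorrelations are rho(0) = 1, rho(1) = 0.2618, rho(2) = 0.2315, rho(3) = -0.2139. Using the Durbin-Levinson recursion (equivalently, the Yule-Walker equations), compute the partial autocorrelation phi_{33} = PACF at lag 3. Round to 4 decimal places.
\phi_{33} = -0.3430

The PACF at lag k is phi_{kk}, the last component of the solution
to the Yule-Walker system G_k phi = r_k where
  (G_k)_{ij} = rho(|i - j|), (r_k)_i = rho(i), i,j = 1..k.
Equivalently, Durbin-Levinson gives phi_{kk} iteratively:
  phi_{11} = rho(1)
  phi_{kk} = [rho(k) - sum_{j=1..k-1} phi_{k-1,j} rho(k-j)]
            / [1 - sum_{j=1..k-1} phi_{k-1,j} rho(j)],
  phi_{k,j} = phi_{k-1,j} - phi_{kk} phi_{k-1,k-j},  j = 1..k-1.
Step k = 1:
  phi_11 = rho(1) = 0.2618.
Step k = 2:
  phi_22 = [rho(2) - phi_11 rho(1)] / [1 - phi_11 rho(1)] = [0.2315 - (0.2618)(0.2618)] / [1 - (0.2618)(0.2618)]
         = 0.16296076 / 0.93146076 = 0.174952.
  Update: phi_21 = phi_11 - phi_22 phi_11 = 0.2618 - (0.174952)(0.2618) = 0.215998.
Step k = 3:
  phi_33 = [rho(3) - phi_21 rho(2) - phi_22 rho(1)] / [1 - phi_21 rho(1) - phi_22 rho(2)]
    numerator   = -0.2139 - (0.215998)(0.2315) - (0.174952)(0.2618) = -0.30970584
    denominator = 1 - (0.215998)(0.2618) - (0.174952)(0.2315) = 0.90295048
  phi_33 = -0.30970584 / 0.90295048 = -0.343.
Therefore phi_{33} = -0.3430.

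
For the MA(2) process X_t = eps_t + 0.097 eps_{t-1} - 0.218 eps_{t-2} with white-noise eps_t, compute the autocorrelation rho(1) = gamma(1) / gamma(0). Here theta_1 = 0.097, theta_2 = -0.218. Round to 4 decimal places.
\rho(1) = 0.0718

For an MA(q) process with theta_0 = 1, the autocovariance is
  gamma(k) = sigma^2 * sum_{i=0..q-k} theta_i * theta_{i+k},
and rho(k) = gamma(k) / gamma(0). Sigma^2 cancels.
  numerator   = (1)*(0.097) + (0.097)*(-0.218) = 0.075854.
  denominator = (1)^2 + (0.097)^2 + (-0.218)^2 = 1.056933.
  rho(1) = 0.075854 / 1.056933 = 0.0718.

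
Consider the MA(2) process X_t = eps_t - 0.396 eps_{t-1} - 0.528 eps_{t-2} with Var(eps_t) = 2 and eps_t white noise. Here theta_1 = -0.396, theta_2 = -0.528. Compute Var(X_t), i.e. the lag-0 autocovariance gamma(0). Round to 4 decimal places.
\gamma(0) = 2.8712

For an MA(q) process X_t = eps_t + sum_i theta_i eps_{t-i} with
Var(eps_t) = sigma^2, the variance is
  gamma(0) = sigma^2 * (1 + sum_i theta_i^2).
  sum_i theta_i^2 = (-0.396)^2 + (-0.528)^2 = 0.156816 + 0.278784 = 0.4356.
  gamma(0) = 2 * (1 + 0.4356) = 2 * 1.4356 = 2.8712.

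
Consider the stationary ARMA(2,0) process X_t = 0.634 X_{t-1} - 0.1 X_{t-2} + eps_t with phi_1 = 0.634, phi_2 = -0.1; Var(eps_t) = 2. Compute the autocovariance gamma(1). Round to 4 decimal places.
\gamma(1) = 1.7436

Multiply the model equation by X_{t-k} and take expectations. With theta_0 = psi_0 = 1 and psi_j the MA(infinity) weights, this gives
  gamma(k) - sum_i phi_i gamma(k-i) = c_k,
  c_k = sigma^2 * sum_{j=k..q} theta_j psi_{j-k}   (c_k = 0 for k > q),
using gamma(-m) = gamma(m).
Pure AR (q = 0): c_0 = sigma^2 = 2, c_k = 0 for k >= 1.
Equations for k = 0, 1, 2 (AR order 2, c_2 = 0):
  (E0) gamma(0) = phi_1 gamma(1) + phi_2 gamma(2) + c_0
  (E1) gamma(1) = phi_1 gamma(0) + phi_2 gamma(1) + c_1
  (E2) gamma(2) = phi_1 gamma(1) + phi_2 gamma(0)
From (E1): gamma(1) = A gamma(0) + B with
  A = phi_1 / (1 - phi_2) = 0.634 / 1.1 = 0.576364,   B = c_1 / (1 - phi_2) = 0 / 1.1 = 0.
Insert (E2) into (E0): gamma(0) (1 - phi_2^2) = phi_1 (1 + phi_2) gamma(1) + c_0.
  phi_1 (1 + phi_2) = (0.634)(0.9) = 0.5706,   1 - phi_2^2 = 0.99.
Replace gamma(1) by A gamma(0) + B and collect gamma(0):
  gamma(0) [0.99 - (0.5706)(0.576364)] = c_0 = 2
  gamma(0) * 0.661127 = 2
  gamma(0) = 2 / 0.661127 = 3.025138.
  gamma(1) = A gamma(0) = (0.576364)(3.025138) = 1.743579.
Therefore gamma(1) = 1.7436 (to 4 decimal places).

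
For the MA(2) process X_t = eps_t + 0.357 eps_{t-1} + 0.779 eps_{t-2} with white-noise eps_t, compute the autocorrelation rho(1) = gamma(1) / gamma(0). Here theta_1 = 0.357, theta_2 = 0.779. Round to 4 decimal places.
\rho(1) = 0.3662

For an MA(q) process with theta_0 = 1, the autocovariance is
  gamma(k) = sigma^2 * sum_{i=0..q-k} theta_i * theta_{i+k},
and rho(k) = gamma(k) / gamma(0). Sigma^2 cancels.
  numerator   = (1)*(0.357) + (0.357)*(0.779) = 0.635103.
  denominator = (1)^2 + (0.357)^2 + (0.779)^2 = 1.73429.
  rho(1) = 0.635103 / 1.73429 = 0.3662.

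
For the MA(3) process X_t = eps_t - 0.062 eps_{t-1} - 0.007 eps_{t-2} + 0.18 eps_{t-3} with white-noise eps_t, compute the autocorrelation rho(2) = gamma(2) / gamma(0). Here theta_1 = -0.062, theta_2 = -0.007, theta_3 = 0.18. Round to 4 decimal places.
\rho(2) = -0.0175

For an MA(q) process with theta_0 = 1, the autocovariance is
  gamma(k) = sigma^2 * sum_{i=0..q-k} theta_i * theta_{i+k},
and rho(k) = gamma(k) / gamma(0). Sigma^2 cancels.
  numerator   = (1)*(-0.007) + (-0.062)*(0.18) = -0.01816.
  denominator = (1)^2 + (-0.062)^2 + (-0.007)^2 + (0.18)^2 = 1.036293.
  rho(2) = -0.01816 / 1.036293 = -0.0175.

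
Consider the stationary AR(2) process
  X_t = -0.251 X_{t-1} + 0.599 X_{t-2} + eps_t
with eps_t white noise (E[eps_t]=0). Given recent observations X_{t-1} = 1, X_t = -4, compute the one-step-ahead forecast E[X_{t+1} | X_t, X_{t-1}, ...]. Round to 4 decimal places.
E[X_{t+1} \mid \mathcal F_t] = 1.6030

For an AR(p) model X_t = c + sum_i phi_i X_{t-i} + eps_t, the
one-step-ahead conditional mean is
  E[X_{t+1} | X_t, ...] = c + sum_i phi_i X_{t+1-i}.
Substitute known values:
  E[X_{t+1} | ...] = (-0.251) * (-4) + (0.599) * (1)
                   = 1.6030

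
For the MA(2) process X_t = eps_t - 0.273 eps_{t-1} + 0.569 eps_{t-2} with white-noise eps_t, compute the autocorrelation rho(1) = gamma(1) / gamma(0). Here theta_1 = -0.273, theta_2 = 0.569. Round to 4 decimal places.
\rho(1) = -0.3063

For an MA(q) process with theta_0 = 1, the autocovariance is
  gamma(k) = sigma^2 * sum_{i=0..q-k} theta_i * theta_{i+k},
and rho(k) = gamma(k) / gamma(0). Sigma^2 cancels.
  numerator   = (1)*(-0.273) + (-0.273)*(0.569) = -0.428337.
  denominator = (1)^2 + (-0.273)^2 + (0.569)^2 = 1.39829.
  rho(1) = -0.428337 / 1.39829 = -0.3063.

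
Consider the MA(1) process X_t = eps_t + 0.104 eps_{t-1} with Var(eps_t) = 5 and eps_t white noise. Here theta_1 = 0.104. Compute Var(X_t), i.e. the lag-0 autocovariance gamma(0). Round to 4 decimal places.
\gamma(0) = 5.0541

For an MA(q) process X_t = eps_t + sum_i theta_i eps_{t-i} with
Var(eps_t) = sigma^2, the variance is
  gamma(0) = sigma^2 * (1 + sum_i theta_i^2).
  sum_i theta_i^2 = (0.104)^2 = 0.010816.
  gamma(0) = 5 * (1 + 0.010816) = 5 * 1.010816 = 5.05408, which rounds to 5.0541.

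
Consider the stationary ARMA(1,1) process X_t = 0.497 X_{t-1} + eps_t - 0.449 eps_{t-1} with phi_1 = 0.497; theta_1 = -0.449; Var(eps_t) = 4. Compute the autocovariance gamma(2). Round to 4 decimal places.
\gamma(2) = 0.0984

Multiply the model equation by X_{t-k} and take expectations. With theta_0 = psi_0 = 1 and psi_j the MA(infinity) weights, this gives
  gamma(k) - sum_i phi_i gamma(k-i) = c_k,
  c_k = sigma^2 * sum_{j=k..q} theta_j psi_{j-k}   (c_k = 0 for k > q),
using gamma(-m) = gamma(m).
psi-weights needed (psi_j = theta_j + sum_i phi_i psi_{j-i}):
  psi_1 = theta_1 + phi_1 = -0.449 + (0.497) = 0.048
Right-hand sides:
  c_0 = sigma^2 (1 + theta_1 psi_1) = 4 * (1 + (-0.449)(0.048)) = 4 * 0.978448 = 3.913792
  c_1 = sigma^2 theta_1 = 4 * (-0.449) = -1.796
  c_2 = 0
Equations for k = 0 and k = 1 (AR order 1):
  gamma(0) = phi_1 gamma(1) + c_0
  gamma(1) = phi_1 gamma(0) + c_1
Substituting the second into the first: gamma(0) (1 - phi_1^2) = c_0 + phi_1 c_1, so
  gamma(0) = (c_0 + phi_1 c_1) / (1 - phi_1^2) = (3.913792 + (0.497)(-1.796)) / (1 - (0.497)^2) = 3.02118 / 0.752991 = 4.012239.
  gamma(1) = phi_1 gamma(0) + c_1 = (0.497)(4.012239) + (-1.796) = 0.198083.
For k = 2 (> q): gamma(2) = phi_1 gamma(1) = (0.497)(0.198083) = 0.098447.
Therefore gamma(2) = 0.0984 (to 4 decimal places).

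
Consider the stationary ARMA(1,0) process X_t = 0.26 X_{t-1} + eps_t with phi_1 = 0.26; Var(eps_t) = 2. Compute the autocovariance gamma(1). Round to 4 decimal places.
\gamma(1) = 0.5577

Multiply the model equation by X_{t-k} and take expectations. With theta_0 = psi_0 = 1 and psi_j the MA(infinity) weights, this gives
  gamma(k) - sum_i phi_i gamma(k-i) = c_k,
  c_k = sigma^2 * sum_{j=k..q} theta_j psi_{j-k}   (c_k = 0 for k > q),
using gamma(-m) = gamma(m).
Pure AR (q = 0): c_0 = sigma^2 = 2, c_k = 0 for k >= 1.
Equations for k = 0 and k = 1 (AR order 1):
  gamma(0) = phi_1 gamma(1) + c_0
  gamma(1) = phi_1 gamma(0) + c_1
Substituting the second into the first: gamma(0) (1 - phi_1^2) = c_0 + phi_1 c_1, so
  gamma(0) = c_0 / (1 - phi_1^2) = 2 / (1 - (0.26)^2) = 2 / 0.9324 = 2.145002.
  gamma(1) = phi_1 gamma(0) = (0.26)(2.145002) = 0.557701.
Therefore gamma(1) = 0.5577 (to 4 decimal places).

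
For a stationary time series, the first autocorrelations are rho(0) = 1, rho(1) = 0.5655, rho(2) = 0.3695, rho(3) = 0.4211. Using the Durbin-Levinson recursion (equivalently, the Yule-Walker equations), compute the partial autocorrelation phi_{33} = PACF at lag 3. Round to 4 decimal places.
\phi_{33} = 0.2750

The PACF at lag k is phi_{kk}, the last component of the solution
to the Yule-Walker system G_k phi = r_k where
  (G_k)_{ij} = rho(|i - j|), (r_k)_i = rho(i), i,j = 1..k.
Equivalently, Durbin-Levinson gives phi_{kk} iteratively:
  phi_{11} = rho(1)
  phi_{kk} = [rho(k) - sum_{j=1..k-1} phi_{k-1,j} rho(k-j)]
            / [1 - sum_{j=1..k-1} phi_{k-1,j} rho(j)],
  phi_{k,j} = phi_{k-1,j} - phi_{kk} phi_{k-1,k-j},  j = 1..k-1.
Step k = 1:
  phi_11 = rho(1) = 0.5655.
Step k = 2:
  phi_22 = [rho(2) - phi_11 rho(1)] / [1 - phi_11 rho(1)] = [0.3695 - (0.5655)(0.5655)] / [1 - (0.5655)(0.5655)]
         = 0.04970975 / 0.68020975 = 0.07308.
  Update: phi_21 = phi_11 - phi_22 phi_11 = 0.5655 - (0.07308)(0.5655) = 0.524173.
Step k = 3:
  phi_33 = [rho(3) - phi_21 rho(2) - phi_22 rho(1)] / [1 - phi_21 rho(1) - phi_22 rho(2)]
    numerator   = 0.4211 - (0.524173)(0.3695) - (0.07308)(0.5655) = 0.18609123
    denominator = 1 - (0.524173)(0.5655) - (0.07308)(0.3695) = 0.67657696
  phi_33 = 0.18609123 / 0.67657696 = 0.275.
Therefore phi_{33} = 0.2750.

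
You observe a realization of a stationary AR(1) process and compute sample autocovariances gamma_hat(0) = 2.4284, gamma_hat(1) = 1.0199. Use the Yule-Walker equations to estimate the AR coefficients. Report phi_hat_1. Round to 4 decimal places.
\hat\phi_{1} = 0.4200

The Yule-Walker equations for an AR(p) process read, in matrix form,
  Gamma_p phi = r_p,   with   (Gamma_p)_{ij} = gamma(|i - j|),
                       (r_p)_i = gamma(i),   i,j = 1..p.
Substitute the sample gammas (Toeplitz matrix and right-hand side of size 1):
  Gamma_p = [[2.4284]]
  r_p     = [1.0199]
With p = 1 this is the single equation gamma(0) phi_1 = gamma(1):
  phi_hat_1 = gamma(1) / gamma(0) = 1.0199 / 2.4284 = 0.4200.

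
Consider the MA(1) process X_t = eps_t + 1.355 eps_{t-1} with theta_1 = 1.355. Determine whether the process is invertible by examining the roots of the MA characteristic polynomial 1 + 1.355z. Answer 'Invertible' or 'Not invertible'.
\text{Not invertible}

The MA(q) characteristic polynomial is P(z) = 1 + 1.355z.
Invertibility requires all roots to lie outside the unit circle, i.e. |z| > 1 for every root.
This is linear in z: 1 + (1.355) z = 0  =>  z = -1/(1.355) = -0.738007,  |z| = 0.738007.
Moduli of all roots: 0.7380.
All moduli strictly greater than 1? No.
Verdict: Not invertible.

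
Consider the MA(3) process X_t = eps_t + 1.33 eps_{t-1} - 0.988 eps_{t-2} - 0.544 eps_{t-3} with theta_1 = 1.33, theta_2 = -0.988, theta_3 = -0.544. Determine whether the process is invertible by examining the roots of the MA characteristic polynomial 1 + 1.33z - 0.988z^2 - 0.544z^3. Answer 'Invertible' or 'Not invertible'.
\text{Not invertible}

The MA(q) characteristic polynomial is P(z) = 1 + 1.33z - 0.988z^2 - 0.544z^3.
Invertibility requires all roots to lie outside the unit circle, i.e. |z| > 1 for every root.
Degree 3: look for a simple real root z0 first, then factor out (1 - z/z0) and solve the remaining quadratic.
Testing z0 = -2.5: P(-2.5) = 1 + (1.33)(-2.5) + (-0.988)(-2.5)^2 + (-0.544)(-2.5)^3
  = 1 + (-3.325) + (-6.175) + (8.5) = 0.  So z_0 = -2.5 is a root, |z_0| = 2.5.
Divide out the factor (1 + 0.4 z) = (1 - z/z0) (since 1/z0 = -0.4):
  P(z) = (1 + 0.4 z)(1 + (0.93) z + (-1.36) z^2)
  [check: z-coef 0.93 - (-0.4) = 1.33; z^2-coef -1.36 - (-0.4)(0.93) = -0.988; z^3-coef -(-0.4)(-1.36) = -0.544.]
Remaining roots from the quadratic factor 1 + (0.93) z + (-1.36) z^2:
  Set 1 + (0.93) z + (-1.36) z^2 = 0, i.e. a z^2 + b z + c = 0 with a = -1.36, b = 0.93, c = 1.
  Discriminant D = b^2 - 4ac = (0.93)^2 - 4*(-1.36)*1 = 0.8649 - (-5.44) = 6.3049.
  D >= 0, so the roots are real: z = (-b +/- sqrt(D)) / (2a) = (-0.93 +/- 2.510956) / (-2.72).
    z_1 = (-0.93 + 2.510956) / (-2.72) = -0.5812,   |z_1| = 0.5812.
    z_2 = (-0.93 - 2.510956) / (-2.72) = 1.2651,   |z_2| = 1.2651.
Moduli of all roots: 2.5000, 0.5812, 1.2651.
All moduli strictly greater than 1? No.
Verdict: Not invertible.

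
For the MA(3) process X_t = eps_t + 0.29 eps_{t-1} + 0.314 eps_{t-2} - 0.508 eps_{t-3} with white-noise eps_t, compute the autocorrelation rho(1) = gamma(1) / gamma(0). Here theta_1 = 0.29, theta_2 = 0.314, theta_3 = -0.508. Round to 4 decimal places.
\rho(1) = 0.1538

For an MA(q) process with theta_0 = 1, the autocovariance is
  gamma(k) = sigma^2 * sum_{i=0..q-k} theta_i * theta_{i+k},
and rho(k) = gamma(k) / gamma(0). Sigma^2 cancels.
  numerator   = (1)*(0.29) + (0.29)*(0.314) + (0.314)*(-0.508) = 0.221548.
  denominator = (1)^2 + (0.29)^2 + (0.314)^2 + (-0.508)^2 = 1.44076.
  rho(1) = 0.221548 / 1.44076 = 0.1538.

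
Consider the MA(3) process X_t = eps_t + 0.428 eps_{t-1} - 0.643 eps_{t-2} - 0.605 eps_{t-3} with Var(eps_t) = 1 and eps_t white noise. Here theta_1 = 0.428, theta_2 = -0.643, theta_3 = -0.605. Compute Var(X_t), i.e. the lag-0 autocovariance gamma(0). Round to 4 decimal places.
\gamma(0) = 1.9627

For an MA(q) process X_t = eps_t + sum_i theta_i eps_{t-i} with
Var(eps_t) = sigma^2, the variance is
  gamma(0) = sigma^2 * (1 + sum_i theta_i^2).
  sum_i theta_i^2 = (0.428)^2 + (-0.643)^2 + (-0.605)^2 = 0.183184 + 0.413449 + 0.366025 = 0.962658.
  gamma(0) = 1 * (1 + 0.962658) = 1 * 1.962658 = 1.962658, which rounds to 1.9627.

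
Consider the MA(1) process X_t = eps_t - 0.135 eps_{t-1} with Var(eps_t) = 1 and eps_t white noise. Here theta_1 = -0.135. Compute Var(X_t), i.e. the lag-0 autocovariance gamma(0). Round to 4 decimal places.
\gamma(0) = 1.0182

For an MA(q) process X_t = eps_t + sum_i theta_i eps_{t-i} with
Var(eps_t) = sigma^2, the variance is
  gamma(0) = sigma^2 * (1 + sum_i theta_i^2).
  sum_i theta_i^2 = (-0.135)^2 = 0.018225.
  gamma(0) = 1 * (1 + 0.018225) = 1 * 1.018225 = 1.018225, which rounds to 1.0182.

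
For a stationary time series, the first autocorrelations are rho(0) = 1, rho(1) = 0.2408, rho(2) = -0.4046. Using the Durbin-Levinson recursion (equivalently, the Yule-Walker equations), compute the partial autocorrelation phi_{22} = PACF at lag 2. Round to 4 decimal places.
\phi_{22} = -0.4911

The PACF at lag k is phi_{kk}, the last component of the solution
to the Yule-Walker system G_k phi = r_k where
  (G_k)_{ij} = rho(|i - j|), (r_k)_i = rho(i), i,j = 1..k.
Equivalently, Durbin-Levinson gives phi_{kk} iteratively:
  phi_{11} = rho(1)
  phi_{kk} = [rho(k) - sum_{j=1..k-1} phi_{k-1,j} rho(k-j)]
            / [1 - sum_{j=1..k-1} phi_{k-1,j} rho(j)],
  phi_{k,j} = phi_{k-1,j} - phi_{kk} phi_{k-1,k-j},  j = 1..k-1.
Step k = 1:
  phi_11 = rho(1) = 0.2408.
Step k = 2:
  phi_22 = [rho(2) - phi_11 rho(1)] / [1 - phi_11 rho(1)] = [-0.4046 - (0.2408)(0.2408)] / [1 - (0.2408)(0.2408)]
         = -0.46258464 / 0.94201536 = -0.4911.
Therefore phi_{22} = -0.4911.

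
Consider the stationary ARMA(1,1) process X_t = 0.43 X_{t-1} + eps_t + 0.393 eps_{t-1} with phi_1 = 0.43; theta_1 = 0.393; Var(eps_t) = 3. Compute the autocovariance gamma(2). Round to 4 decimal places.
\gamma(2) = 1.5226

Multiply the model equation by X_{t-k} and take expectations. With theta_0 = psi_0 = 1 and psi_j the MA(infinity) weights, this gives
  gamma(k) - sum_i phi_i gamma(k-i) = c_k,
  c_k = sigma^2 * sum_{j=k..q} theta_j psi_{j-k}   (c_k = 0 for k > q),
using gamma(-m) = gamma(m).
psi-weights needed (psi_j = theta_j + sum_i phi_i psi_{j-i}):
  psi_1 = theta_1 + phi_1 = 0.393 + (0.43) = 0.823
Right-hand sides:
  c_0 = sigma^2 (1 + theta_1 psi_1) = 3 * (1 + (0.393)(0.823)) = 3 * 1.323439 = 3.970317
  c_1 = sigma^2 theta_1 = 3 * (0.393) = 1.179
  c_2 = 0
Equations for k = 0 and k = 1 (AR order 1):
  gamma(0) = phi_1 gamma(1) + c_0
  gamma(1) = phi_1 gamma(0) + c_1
Substituting the second into the first: gamma(0) (1 - phi_1^2) = c_0 + phi_1 c_1, so
  gamma(0) = (c_0 + phi_1 c_1) / (1 - phi_1^2) = (3.970317 + (0.43)(1.179)) / (1 - (0.43)^2) = 4.477287 / 0.8151 = 5.49293.
  gamma(1) = phi_1 gamma(0) + c_1 = (0.43)(5.49293) + (1.179) = 3.54096.
For k = 2 (> q): gamma(2) = phi_1 gamma(1) = (0.43)(3.54096) = 1.522613.
Therefore gamma(2) = 1.5226 (to 4 decimal places).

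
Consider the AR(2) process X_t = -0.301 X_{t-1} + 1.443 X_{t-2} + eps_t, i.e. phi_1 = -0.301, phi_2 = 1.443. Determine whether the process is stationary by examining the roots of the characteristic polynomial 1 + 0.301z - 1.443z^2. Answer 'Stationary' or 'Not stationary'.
\text{Not stationary}

The AR(p) characteristic polynomial is P(z) = 1 + 0.301z - 1.443z^2.
Stationarity requires all roots to lie outside the unit circle, i.e. |z| > 1 for every root.
Set 1 + (0.301) z + (-1.443) z^2 = 0, i.e. a z^2 + b z + c = 0 with a = -1.443, b = 0.301, c = 1.
Discriminant D = b^2 - 4ac = (0.301)^2 - 4*(-1.443)*1 = 0.090601 - (-5.772) = 5.862601.
D >= 0, so the roots are real: z = (-b +/- sqrt(D)) / (2a) = (-0.301 +/- 2.421281) / (-2.886).
  z_1 = (-0.301 + 2.421281) / (-2.886) = -0.7347,   |z_1| = 0.7347.
  z_2 = (-0.301 - 2.421281) / (-2.886) = 0.9433,   |z_2| = 0.9433.
Moduli of all roots: 0.7347, 0.9433.
All moduli strictly greater than 1? No.
Verdict: Not stationary.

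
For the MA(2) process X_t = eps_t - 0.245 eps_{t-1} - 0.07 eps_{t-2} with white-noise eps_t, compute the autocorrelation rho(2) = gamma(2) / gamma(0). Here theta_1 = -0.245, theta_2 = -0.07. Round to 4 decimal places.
\rho(2) = -0.0657

For an MA(q) process with theta_0 = 1, the autocovariance is
  gamma(k) = sigma^2 * sum_{i=0..q-k} theta_i * theta_{i+k},
and rho(k) = gamma(k) / gamma(0). Sigma^2 cancels.
  numerator   = (1)*(-0.07) = -0.07.
  denominator = (1)^2 + (-0.245)^2 + (-0.07)^2 = 1.064925.
  rho(2) = -0.07 / 1.064925 = -0.0657.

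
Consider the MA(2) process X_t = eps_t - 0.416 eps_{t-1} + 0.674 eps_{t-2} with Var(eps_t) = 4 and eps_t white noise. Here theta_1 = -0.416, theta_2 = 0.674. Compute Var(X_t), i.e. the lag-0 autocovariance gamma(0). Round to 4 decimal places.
\gamma(0) = 6.5093

For an MA(q) process X_t = eps_t + sum_i theta_i eps_{t-i} with
Var(eps_t) = sigma^2, the variance is
  gamma(0) = sigma^2 * (1 + sum_i theta_i^2).
  sum_i theta_i^2 = (-0.416)^2 + (0.674)^2 = 0.173056 + 0.454276 = 0.627332.
  gamma(0) = 4 * (1 + 0.627332) = 4 * 1.627332 = 6.509328, which rounds to 6.5093.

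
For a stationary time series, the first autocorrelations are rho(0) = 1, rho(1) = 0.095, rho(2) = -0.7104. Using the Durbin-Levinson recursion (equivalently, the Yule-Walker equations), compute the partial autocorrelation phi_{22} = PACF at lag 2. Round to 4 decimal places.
\phi_{22} = -0.7260

The PACF at lag k is phi_{kk}, the last component of the solution
to the Yule-Walker system G_k phi = r_k where
  (G_k)_{ij} = rho(|i - j|), (r_k)_i = rho(i), i,j = 1..k.
Equivalently, Durbin-Levinson gives phi_{kk} iteratively:
  phi_{11} = rho(1)
  phi_{kk} = [rho(k) - sum_{j=1..k-1} phi_{k-1,j} rho(k-j)]
            / [1 - sum_{j=1..k-1} phi_{k-1,j} rho(j)],
  phi_{k,j} = phi_{k-1,j} - phi_{kk} phi_{k-1,k-j},  j = 1..k-1.
Step k = 1:
  phi_11 = rho(1) = 0.095.
Step k = 2:
  phi_22 = [rho(2) - phi_11 rho(1)] / [1 - phi_11 rho(1)] = [-0.7104 - (0.095)(0.095)] / [1 - (0.095)(0.095)]
         = -0.719425 / 0.990975 = -0.726.
Therefore phi_{22} = -0.7260.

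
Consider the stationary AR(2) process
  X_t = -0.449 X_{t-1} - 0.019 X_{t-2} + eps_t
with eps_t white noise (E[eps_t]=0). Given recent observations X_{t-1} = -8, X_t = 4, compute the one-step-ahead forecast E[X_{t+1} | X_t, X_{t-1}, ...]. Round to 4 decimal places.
E[X_{t+1} \mid \mathcal F_t] = -1.6440

For an AR(p) model X_t = c + sum_i phi_i X_{t-i} + eps_t, the
one-step-ahead conditional mean is
  E[X_{t+1} | X_t, ...] = c + sum_i phi_i X_{t+1-i}.
Substitute known values:
  E[X_{t+1} | ...] = (-0.449) * (4) + (-0.019) * (-8)
                   = -1.6440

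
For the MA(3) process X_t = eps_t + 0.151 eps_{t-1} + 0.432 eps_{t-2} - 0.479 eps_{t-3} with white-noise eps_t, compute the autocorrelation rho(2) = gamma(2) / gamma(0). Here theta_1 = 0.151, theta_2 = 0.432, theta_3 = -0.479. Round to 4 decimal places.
\rho(2) = 0.2500

For an MA(q) process with theta_0 = 1, the autocovariance is
  gamma(k) = sigma^2 * sum_{i=0..q-k} theta_i * theta_{i+k},
and rho(k) = gamma(k) / gamma(0). Sigma^2 cancels.
  numerator   = (1)*(0.432) + (0.151)*(-0.479) = 0.359671.
  denominator = (1)^2 + (0.151)^2 + (0.432)^2 + (-0.479)^2 = 1.438866.
  rho(2) = 0.359671 / 1.438866 = 0.2500.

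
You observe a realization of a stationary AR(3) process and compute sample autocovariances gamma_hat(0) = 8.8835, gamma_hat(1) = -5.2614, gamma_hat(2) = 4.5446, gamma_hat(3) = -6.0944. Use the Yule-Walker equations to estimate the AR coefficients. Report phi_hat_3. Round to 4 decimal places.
\hat\phi_{3} = -0.5110

The Yule-Walker equations for an AR(p) process read, in matrix form,
  Gamma_p phi = r_p,   with   (Gamma_p)_{ij} = gamma(|i - j|),
                       (r_p)_i = gamma(i),   i,j = 1..p.
Substitute the sample gammas (Toeplitz matrix and right-hand side of size 3):
  Gamma_p = [[8.8835, -5.2614, 4.5446], [-5.2614, 8.8835, -5.2614], [4.5446, -5.2614, 8.8835]]
  r_p     = [-5.2614, 4.5446, -6.0944]
Written out (R1..R3):
  (R1) 8.8835 phi_1 - 5.2614 phi_2 + 4.5446 phi_3 = -5.2614
  (R2) -5.2614 phi_1 + 8.8835 phi_2 - 5.2614 phi_3 = 4.5446
  (R3) 4.5446 phi_1 - 5.2614 phi_2 + 8.8835 phi_3 = -6.0944
Gaussian elimination:
  R2 <- R2 - (-5.2614/8.8835) R1 = R2 - (-0.592267) R1:  5.767349 phi_2 - 2.569785 phi_3 = 1.428449
  R3 <- R3 - (4.5446/8.8835) R1 = R3 - (0.511578) R1:  -2.569785 phi_2 + 6.558584 phi_3 = -3.402785
  R3 <- R3 - (-2.569785/5.767349) R2 = R3 - (-0.445575) R2:  5.413553 phi_3 = -2.766305
Back-substitution:
  phi_hat_3 = -2.766305 / 5.413553 = -0.510996
  phi_hat_2 = (1.428449 - (-2.569785)(-0.510996)) / 5.767349 = 0.019992
  phi_hat_1 = (-5.2614 - (-5.2614)(0.019992) - (4.5446)(-0.510996)) / 8.8835 = -0.319012
So phi_hat = [-0.3190, 0.0200, -0.5110].
Therefore phi_hat_3 = -0.5110.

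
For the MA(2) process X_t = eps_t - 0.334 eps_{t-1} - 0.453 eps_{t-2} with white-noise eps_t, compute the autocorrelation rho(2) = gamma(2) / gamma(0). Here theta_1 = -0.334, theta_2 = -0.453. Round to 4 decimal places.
\rho(2) = -0.3440

For an MA(q) process with theta_0 = 1, the autocovariance is
  gamma(k) = sigma^2 * sum_{i=0..q-k} theta_i * theta_{i+k},
and rho(k) = gamma(k) / gamma(0). Sigma^2 cancels.
  numerator   = (1)*(-0.453) = -0.453.
  denominator = (1)^2 + (-0.334)^2 + (-0.453)^2 = 1.316765.
  rho(2) = -0.453 / 1.316765 = -0.3440.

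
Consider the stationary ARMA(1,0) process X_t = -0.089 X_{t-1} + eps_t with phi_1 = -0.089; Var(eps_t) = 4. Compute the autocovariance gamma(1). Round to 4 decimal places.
\gamma(1) = -0.3588

Multiply the model equation by X_{t-k} and take expectations. With theta_0 = psi_0 = 1 and psi_j the MA(infinity) weights, this gives
  gamma(k) - sum_i phi_i gamma(k-i) = c_k,
  c_k = sigma^2 * sum_{j=k..q} theta_j psi_{j-k}   (c_k = 0 for k > q),
using gamma(-m) = gamma(m).
Pure AR (q = 0): c_0 = sigma^2 = 4, c_k = 0 for k >= 1.
Equations for k = 0 and k = 1 (AR order 1):
  gamma(0) = phi_1 gamma(1) + c_0
  gamma(1) = phi_1 gamma(0) + c_1
Substituting the second into the first: gamma(0) (1 - phi_1^2) = c_0 + phi_1 c_1, so
  gamma(0) = c_0 / (1 - phi_1^2) = 4 / (1 - (-0.089)^2) = 4 / 0.992079 = 4.031937.
  gamma(1) = phi_1 gamma(0) = (-0.089)(4.031937) = -0.358842.
Therefore gamma(1) = -0.3588 (to 4 decimal places).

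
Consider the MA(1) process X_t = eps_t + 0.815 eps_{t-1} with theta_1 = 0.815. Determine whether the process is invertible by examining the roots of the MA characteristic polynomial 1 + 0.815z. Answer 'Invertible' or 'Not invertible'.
\text{Invertible}

The MA(q) characteristic polynomial is P(z) = 1 + 0.815z.
Invertibility requires all roots to lie outside the unit circle, i.e. |z| > 1 for every root.
This is linear in z: 1 + (0.815) z = 0  =>  z = -1/(0.815) = -1.226994,  |z| = 1.226994.
Moduli of all roots: 1.2270.
All moduli strictly greater than 1? Yes.
Verdict: Invertible.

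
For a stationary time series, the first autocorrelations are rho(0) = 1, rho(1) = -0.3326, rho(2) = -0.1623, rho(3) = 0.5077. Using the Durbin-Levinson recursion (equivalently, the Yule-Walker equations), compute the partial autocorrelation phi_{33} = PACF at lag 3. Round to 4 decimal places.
\phi_{33} = 0.4159

The PACF at lag k is phi_{kk}, the last component of the solution
to the Yule-Walker system G_k phi = r_k where
  (G_k)_{ij} = rho(|i - j|), (r_k)_i = rho(i), i,j = 1..k.
Equivalently, Durbin-Levinson gives phi_{kk} iteratively:
  phi_{11} = rho(1)
  phi_{kk} = [rho(k) - sum_{j=1..k-1} phi_{k-1,j} rho(k-j)]
            / [1 - sum_{j=1..k-1} phi_{k-1,j} rho(j)],
  phi_{k,j} = phi_{k-1,j} - phi_{kk} phi_{k-1,k-j},  j = 1..k-1.
Step k = 1:
  phi_11 = rho(1) = -0.3326.
Step k = 2:
  phi_22 = [rho(2) - phi_11 rho(1)] / [1 - phi_11 rho(1)] = [-0.1623 - (-0.3326)(-0.3326)] / [1 - (-0.3326)(-0.3326)]
         = -0.27292276 / 0.88937724 = -0.30687.
  Update: phi_21 = phi_11 - phi_22 phi_11 = -0.3326 - (-0.30687)(-0.3326) = -0.434665.
Step k = 3:
  phi_33 = [rho(3) - phi_21 rho(2) - phi_22 rho(1)] / [1 - phi_21 rho(1) - phi_22 rho(2)]
    numerator   = 0.5077 - (-0.434665)(-0.1623) - (-0.30687)(-0.3326) = 0.3350891
    denominator = 1 - (-0.434665)(-0.3326) - (-0.30687)(-0.1623) = 0.80562557
  phi_33 = 0.3350891 / 0.80562557 = 0.4159.
Therefore phi_{33} = 0.4159.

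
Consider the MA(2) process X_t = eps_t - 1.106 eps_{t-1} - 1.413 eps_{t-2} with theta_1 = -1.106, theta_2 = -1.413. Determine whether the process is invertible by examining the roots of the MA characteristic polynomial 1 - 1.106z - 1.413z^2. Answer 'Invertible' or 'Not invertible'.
\text{Not invertible}

The MA(q) characteristic polynomial is P(z) = 1 - 1.106z - 1.413z^2.
Invertibility requires all roots to lie outside the unit circle, i.e. |z| > 1 for every root.
Set 1 + (-1.106) z + (-1.413) z^2 = 0, i.e. a z^2 + b z + c = 0 with a = -1.413, b = -1.106, c = 1.
Discriminant D = b^2 - 4ac = (-1.106)^2 - 4*(-1.413)*1 = 1.223236 - (-5.652) = 6.875236.
D >= 0, so the roots are real: z = (-b +/- sqrt(D)) / (2a) = (1.106 +/- 2.622067) / (-2.826).
  z_1 = (1.106 + 2.622067) / (-2.826) = -1.3192,   |z_1| = 1.3192.
  z_2 = (1.106 - 2.622067) / (-2.826) = 0.5365,   |z_2| = 0.5365.
Moduli of all roots: 1.3192, 0.5365.
All moduli strictly greater than 1? No.
Verdict: Not invertible.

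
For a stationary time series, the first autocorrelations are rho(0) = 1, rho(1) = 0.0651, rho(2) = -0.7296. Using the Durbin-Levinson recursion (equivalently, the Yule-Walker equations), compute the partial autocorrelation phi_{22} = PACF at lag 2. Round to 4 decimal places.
\phi_{22} = -0.7370

The PACF at lag k is phi_{kk}, the last component of the solution
to the Yule-Walker system G_k phi = r_k where
  (G_k)_{ij} = rho(|i - j|), (r_k)_i = rho(i), i,j = 1..k.
Equivalently, Durbin-Levinson gives phi_{kk} iteratively:
  phi_{11} = rho(1)
  phi_{kk} = [rho(k) - sum_{j=1..k-1} phi_{k-1,j} rho(k-j)]
            / [1 - sum_{j=1..k-1} phi_{k-1,j} rho(j)],
  phi_{k,j} = phi_{k-1,j} - phi_{kk} phi_{k-1,k-j},  j = 1..k-1.
Step k = 1:
  phi_11 = rho(1) = 0.0651.
Step k = 2:
  phi_22 = [rho(2) - phi_11 rho(1)] / [1 - phi_11 rho(1)] = [-0.7296 - (0.0651)(0.0651)] / [1 - (0.0651)(0.0651)]
         = -0.73383801 / 0.99576199 = -0.737.
Therefore phi_{22} = -0.7370.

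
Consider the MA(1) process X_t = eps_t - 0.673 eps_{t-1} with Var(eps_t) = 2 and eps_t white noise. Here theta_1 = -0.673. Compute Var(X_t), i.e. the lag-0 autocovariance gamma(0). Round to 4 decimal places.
\gamma(0) = 2.9059

For an MA(q) process X_t = eps_t + sum_i theta_i eps_{t-i} with
Var(eps_t) = sigma^2, the variance is
  gamma(0) = sigma^2 * (1 + sum_i theta_i^2).
  sum_i theta_i^2 = (-0.673)^2 = 0.452929.
  gamma(0) = 2 * (1 + 0.452929) = 2 * 1.452929 = 2.905858, which rounds to 2.9059.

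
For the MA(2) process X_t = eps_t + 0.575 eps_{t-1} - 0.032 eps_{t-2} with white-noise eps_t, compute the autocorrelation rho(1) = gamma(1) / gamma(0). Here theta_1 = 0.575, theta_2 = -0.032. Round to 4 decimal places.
\rho(1) = 0.4180

For an MA(q) process with theta_0 = 1, the autocovariance is
  gamma(k) = sigma^2 * sum_{i=0..q-k} theta_i * theta_{i+k},
and rho(k) = gamma(k) / gamma(0). Sigma^2 cancels.
  numerator   = (1)*(0.575) + (0.575)*(-0.032) = 0.5566.
  denominator = (1)^2 + (0.575)^2 + (-0.032)^2 = 1.331649.
  rho(1) = 0.5566 / 1.331649 = 0.4180.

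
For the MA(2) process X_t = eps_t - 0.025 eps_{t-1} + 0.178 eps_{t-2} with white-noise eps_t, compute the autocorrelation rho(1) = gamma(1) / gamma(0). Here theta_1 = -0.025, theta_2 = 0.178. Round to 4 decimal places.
\rho(1) = -0.0285

For an MA(q) process with theta_0 = 1, the autocovariance is
  gamma(k) = sigma^2 * sum_{i=0..q-k} theta_i * theta_{i+k},
and rho(k) = gamma(k) / gamma(0). Sigma^2 cancels.
  numerator   = (1)*(-0.025) + (-0.025)*(0.178) = -0.02945.
  denominator = (1)^2 + (-0.025)^2 + (0.178)^2 = 1.032309.
  rho(1) = -0.02945 / 1.032309 = -0.0285.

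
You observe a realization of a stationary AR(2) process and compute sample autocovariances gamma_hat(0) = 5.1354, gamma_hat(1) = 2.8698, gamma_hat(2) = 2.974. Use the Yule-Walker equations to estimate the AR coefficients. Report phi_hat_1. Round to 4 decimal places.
\hat\phi_{1} = 0.3420

The Yule-Walker equations for an AR(p) process read, in matrix form,
  Gamma_p phi = r_p,   with   (Gamma_p)_{ij} = gamma(|i - j|),
                       (r_p)_i = gamma(i),   i,j = 1..p.
Substitute the sample gammas (Toeplitz matrix and right-hand side of size 2):
  Gamma_p = [[5.1354, 2.8698], [2.8698, 5.1354]]
  r_p     = [2.8698, 2.974]
Written out:
  5.1354 phi_1 + 2.8698 phi_2 = 2.8698
  2.8698 phi_1 + 5.1354 phi_2 = 2.974
Solve by Cramer's rule:
  det = gamma(0)^2 - gamma(1)^2 = (5.1354)^2 - (2.8698)^2 = 26.37233316 - 8.23575204 = 18.13658112
  phi_hat_1 = [gamma(1) gamma(0) - gamma(1) gamma(2)] / det = [(2.8698)(5.1354) - (2.8698)(2.974)] / 18.13658112 = 6.20278572 / 18.13658112 = 0.342
  phi_hat_2 = [gamma(0) gamma(2) - gamma(1)^2] / det = [(5.1354)(2.974) - (2.8698)^2] / 18.13658112 = 7.03692756 / 18.13658112 = 0.388
So phi_hat = [0.3420, 0.3880].
Therefore phi_hat_1 = 0.3420.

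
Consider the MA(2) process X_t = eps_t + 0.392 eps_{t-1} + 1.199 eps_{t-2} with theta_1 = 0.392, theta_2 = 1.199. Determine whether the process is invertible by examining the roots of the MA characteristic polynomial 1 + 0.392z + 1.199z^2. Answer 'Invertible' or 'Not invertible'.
\text{Not invertible}

The MA(q) characteristic polynomial is P(z) = 1 + 0.392z + 1.199z^2.
Invertibility requires all roots to lie outside the unit circle, i.e. |z| > 1 for every root.
Set 1 + (0.392) z + (1.199) z^2 = 0, i.e. a z^2 + b z + c = 0 with a = 1.199, b = 0.392, c = 1.
Discriminant D = b^2 - 4ac = (0.392)^2 - 4*(1.199)*1 = 0.153664 - (4.796) = -4.642336.
D < 0, so the roots are the complex-conjugate pair z = (-b +/- i sqrt(-D)) / (2a) = -0.1635 +/- 0.8985i.
For a conjugate pair |z|^2 = z * conj(z) = (product of roots) = c/a = 1/(1.199) = 0.834028, so |z| = sqrt(0.834028) = 0.9133 for both roots.
Moduli of all roots: 0.9133, 0.9133.
All moduli strictly greater than 1? No.
Verdict: Not invertible.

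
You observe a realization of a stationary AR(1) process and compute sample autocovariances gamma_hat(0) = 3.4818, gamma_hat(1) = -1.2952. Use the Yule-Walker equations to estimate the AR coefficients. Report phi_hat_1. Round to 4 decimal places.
\hat\phi_{1} = -0.3720

The Yule-Walker equations for an AR(p) process read, in matrix form,
  Gamma_p phi = r_p,   with   (Gamma_p)_{ij} = gamma(|i - j|),
                       (r_p)_i = gamma(i),   i,j = 1..p.
Substitute the sample gammas (Toeplitz matrix and right-hand side of size 1):
  Gamma_p = [[3.4818]]
  r_p     = [-1.2952]
With p = 1 this is the single equation gamma(0) phi_1 = gamma(1):
  phi_hat_1 = gamma(1) / gamma(0) = -1.2952 / 3.4818 = -0.3720.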